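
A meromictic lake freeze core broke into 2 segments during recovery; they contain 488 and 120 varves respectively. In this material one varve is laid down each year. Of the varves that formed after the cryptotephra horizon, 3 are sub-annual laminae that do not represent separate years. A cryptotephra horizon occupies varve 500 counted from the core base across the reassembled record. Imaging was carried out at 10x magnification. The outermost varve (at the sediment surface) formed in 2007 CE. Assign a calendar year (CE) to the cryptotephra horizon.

Total varves = 488 + 120 = 608.
Between varve 500 and the sediment surface there are 608 − 500 = 108 varves.
Excluding 3 false varves: 108 − 3 = 105.
2007 − 105 = 1902 CE.

1902 CE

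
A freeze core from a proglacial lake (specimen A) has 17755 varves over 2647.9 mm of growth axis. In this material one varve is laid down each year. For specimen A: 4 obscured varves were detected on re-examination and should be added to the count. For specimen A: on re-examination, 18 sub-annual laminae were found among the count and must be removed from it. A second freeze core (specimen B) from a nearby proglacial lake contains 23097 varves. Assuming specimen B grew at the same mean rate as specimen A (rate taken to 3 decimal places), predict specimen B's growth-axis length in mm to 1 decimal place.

3441.5 mm

Specimen A: after corrections the count is 17755 − 18 + 4 = 17741 varves.
A: Extension rate ≈ 2647.9 / 17741 = 0.149 mm/yr.
For B, 0.149 mm/year × 23097 years = 3441.5 mm.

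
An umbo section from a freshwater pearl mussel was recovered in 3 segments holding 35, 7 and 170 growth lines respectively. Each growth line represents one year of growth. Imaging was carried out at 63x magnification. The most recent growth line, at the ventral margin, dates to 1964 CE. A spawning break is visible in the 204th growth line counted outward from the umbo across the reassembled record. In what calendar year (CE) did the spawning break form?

1956 CE

Total growth lines = 35 + 7 + 170 = 212.
The spawning break sits at growth line 204 from the umbo, so 212 − 204 = 8 growth lines formed after it.
1964 − 8 = 1956 CE.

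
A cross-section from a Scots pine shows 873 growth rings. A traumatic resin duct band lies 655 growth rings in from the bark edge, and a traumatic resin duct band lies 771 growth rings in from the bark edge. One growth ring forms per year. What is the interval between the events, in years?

Separation: 771 − 655 = 116 growth rings.
That is 116 years at one growth ring per year.

116 years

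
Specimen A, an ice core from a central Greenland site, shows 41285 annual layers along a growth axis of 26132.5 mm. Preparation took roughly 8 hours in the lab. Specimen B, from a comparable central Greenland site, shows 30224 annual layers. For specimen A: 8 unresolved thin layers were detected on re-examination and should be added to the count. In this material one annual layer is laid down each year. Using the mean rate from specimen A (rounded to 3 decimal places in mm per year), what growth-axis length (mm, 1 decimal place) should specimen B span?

Specimen A: correcting the raw count gives 41285 + 8 = 41293 true annual layers.
A: Mean rate = 26132.5 mm / 41293 years ≈ 0.633 mm/yr.
B's length ≈ 0.633 × 30224 = 19131.8 mm.

19131.8 mm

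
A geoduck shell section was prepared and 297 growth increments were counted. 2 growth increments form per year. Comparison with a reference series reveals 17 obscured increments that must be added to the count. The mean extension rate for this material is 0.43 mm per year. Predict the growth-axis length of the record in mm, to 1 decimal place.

67.5 mm

Correcting the raw count gives 297 + 17 = 314 true growth increments.
Dividing by 2 growth increments per year: 314 / 2 = 157 years.
157 years at 0.43 mm/year gives 0.43 × 157 = 67.5 mm.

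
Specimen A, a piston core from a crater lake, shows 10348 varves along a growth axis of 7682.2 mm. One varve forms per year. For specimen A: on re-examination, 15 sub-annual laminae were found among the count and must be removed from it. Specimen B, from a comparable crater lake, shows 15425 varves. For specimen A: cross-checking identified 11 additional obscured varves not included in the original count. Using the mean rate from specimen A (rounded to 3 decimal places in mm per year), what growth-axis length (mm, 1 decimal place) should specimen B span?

Specimen A: adjusted count: 10348 − 15 + 11 = 10344 varves.
A: 7682.2 mm over 10344 years gives 7682.2 / 10344 ≈ 0.743 mm per year.
Length of B = 0.743 × 15425 = 11460.8 mm.

11460.8 mm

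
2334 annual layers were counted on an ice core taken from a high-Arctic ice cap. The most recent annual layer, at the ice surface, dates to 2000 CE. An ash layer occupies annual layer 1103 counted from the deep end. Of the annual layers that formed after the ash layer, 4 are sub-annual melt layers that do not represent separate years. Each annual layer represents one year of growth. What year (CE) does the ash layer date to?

The ash layer sits at annual layer 1103 from the deep end, so 2334 − 1103 = 1231 annual layers formed after it.
Removing the 4 false annual layers leaves 1231 − 4 = 1227 true annual layers beyond the ash layer.
The annual layer at the ice surface is 2000 CE, so the ash layer dates to 2000 − 1227 = 773 CE.

773 CE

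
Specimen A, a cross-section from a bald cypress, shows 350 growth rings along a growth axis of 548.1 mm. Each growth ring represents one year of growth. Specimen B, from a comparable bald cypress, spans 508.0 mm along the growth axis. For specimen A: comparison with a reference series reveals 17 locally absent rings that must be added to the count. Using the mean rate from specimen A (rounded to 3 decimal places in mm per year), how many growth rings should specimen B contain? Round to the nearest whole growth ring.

340 growth rings

Specimen A: true growth ring count = 350 + 17 = 367.
A: Extension rate ≈ 548.1 / 367 = 1.493 mm/year.
Specimen B: 508.0 mm / 1.493 mm per year = 340.25 years ≈ 340 growth rings.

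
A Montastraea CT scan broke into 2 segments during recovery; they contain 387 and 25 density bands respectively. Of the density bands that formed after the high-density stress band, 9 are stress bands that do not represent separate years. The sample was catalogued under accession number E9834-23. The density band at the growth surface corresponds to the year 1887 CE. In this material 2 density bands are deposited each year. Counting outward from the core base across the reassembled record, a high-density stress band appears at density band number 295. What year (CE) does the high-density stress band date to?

Total density bands = 387 + 25 = 412.
Between density band 295 and the growth surface there are 412 − 295 = 117 density bands.
117 − 9 false = 108 true density bands after the high-density stress band.
Dividing by 2 density bands per year: 108 / 2 = 54 years.
Counting back 54 years from 1887 CE places the high-density stress band in 1887 − 54 = 1833 CE.

1833 CE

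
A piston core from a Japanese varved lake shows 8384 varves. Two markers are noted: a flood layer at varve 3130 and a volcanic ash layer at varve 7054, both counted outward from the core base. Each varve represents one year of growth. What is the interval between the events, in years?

7054 − 3130 = 3924 varves lie between the two events.
That is 3924 years at one varve per year.

3924 years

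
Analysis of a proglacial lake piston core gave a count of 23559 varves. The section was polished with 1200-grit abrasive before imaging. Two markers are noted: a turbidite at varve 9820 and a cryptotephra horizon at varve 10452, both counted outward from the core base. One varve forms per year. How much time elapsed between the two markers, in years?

632 yr

10452 − 9820 = 632 varves lie between the two events.
One varve per year makes the interval 632 years.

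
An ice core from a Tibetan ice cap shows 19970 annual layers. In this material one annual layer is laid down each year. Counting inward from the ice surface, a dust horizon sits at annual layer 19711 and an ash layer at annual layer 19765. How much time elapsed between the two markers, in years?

54 years

Separation: 19765 − 19711 = 54 annual layers.
That is 54 years at one annual layer per year.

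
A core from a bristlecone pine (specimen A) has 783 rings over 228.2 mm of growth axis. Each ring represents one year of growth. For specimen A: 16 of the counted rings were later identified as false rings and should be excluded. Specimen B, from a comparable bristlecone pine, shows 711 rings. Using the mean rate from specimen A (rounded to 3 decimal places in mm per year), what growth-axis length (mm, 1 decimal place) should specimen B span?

211.9 mm

Specimen A: adjusted count: 783 − 16 = 767 rings.
A: 228.2 mm over 767 years gives 228.2 / 767 ≈ 0.298 mm per year.
Length of B = 0.298 × 711 = 211.9 mm.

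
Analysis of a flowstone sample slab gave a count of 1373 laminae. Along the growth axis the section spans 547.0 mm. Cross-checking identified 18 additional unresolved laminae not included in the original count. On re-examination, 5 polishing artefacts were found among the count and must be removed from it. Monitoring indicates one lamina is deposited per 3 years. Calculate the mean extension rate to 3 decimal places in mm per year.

0.132 mm per year

True lamina count = 1373 − 5 + 18 = 1386.
At 3 years per lamina, 1386 × 3 = 4158 years.
547.0 mm over 4158 years gives 547.0 / 4158 ≈ 0.132 mm per year.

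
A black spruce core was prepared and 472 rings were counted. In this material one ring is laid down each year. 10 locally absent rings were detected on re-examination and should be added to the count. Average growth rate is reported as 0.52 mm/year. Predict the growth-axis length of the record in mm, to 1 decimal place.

Correcting the raw count gives 472 + 10 = 482 true rings.
Predicted length = 0.52 mm/year × 482 years = 250.6 mm.

250.6 mm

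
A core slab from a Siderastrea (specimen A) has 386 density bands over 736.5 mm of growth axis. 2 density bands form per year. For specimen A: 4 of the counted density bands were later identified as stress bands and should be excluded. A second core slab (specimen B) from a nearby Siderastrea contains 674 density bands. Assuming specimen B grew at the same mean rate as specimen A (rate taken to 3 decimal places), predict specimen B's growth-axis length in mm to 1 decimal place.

Specimen A: adjusted count: 386 − 4 = 382 density bands.
Specimen A: dividing by 2 density bands per year: 382 / 2 = 191 years.
A: Extension rate ≈ 736.5 / 191 = 3.856 mm per year.
Specimen B: with 2 density bands per year, 674 / 2 = 337 years. Length of B = 3.856 × 337 = 1299.5 mm.

1299.5 mm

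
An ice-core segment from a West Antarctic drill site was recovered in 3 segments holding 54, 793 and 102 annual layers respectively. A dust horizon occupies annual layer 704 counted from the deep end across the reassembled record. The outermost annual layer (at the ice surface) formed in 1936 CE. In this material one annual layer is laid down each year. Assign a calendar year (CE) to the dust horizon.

Total annual layers = 54 + 793 + 102 = 949.
949 − 704 = 245 annual layers lie beyond the dust horizon toward the ice surface.
Counting back 245 years from 1936 CE places the dust horizon in 1936 − 245 = 1691 CE.

1691 CE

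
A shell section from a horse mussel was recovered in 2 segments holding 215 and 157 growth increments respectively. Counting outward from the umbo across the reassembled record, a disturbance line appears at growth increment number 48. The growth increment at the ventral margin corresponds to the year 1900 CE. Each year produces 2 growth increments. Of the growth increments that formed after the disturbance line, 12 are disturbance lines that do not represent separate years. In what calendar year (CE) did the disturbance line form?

1744 CE

Total growth increments = 215 + 157 = 372.
The disturbance line sits at growth increment 48 from the umbo, so 372 − 48 = 324 growth increments formed after it.
Excluding 12 false growth increments: 324 − 12 = 312.
With 2 growth increments per year, 312 / 2 = 156 years.
The growth increment at the ventral margin is 1900 CE, so the disturbance line dates to 1900 − 156 = 1744 CE.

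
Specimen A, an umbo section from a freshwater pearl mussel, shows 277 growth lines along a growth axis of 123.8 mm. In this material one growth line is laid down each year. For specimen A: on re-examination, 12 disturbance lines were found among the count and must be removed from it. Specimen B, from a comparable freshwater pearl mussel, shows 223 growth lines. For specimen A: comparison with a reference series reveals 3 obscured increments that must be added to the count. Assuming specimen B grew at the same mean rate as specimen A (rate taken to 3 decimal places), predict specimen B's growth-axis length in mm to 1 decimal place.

103.0 mm

Specimen A: adjusted count: 277 − 12 + 3 = 268 growth lines.
A: Extension rate ≈ 123.8 / 268 = 0.462 mm per year.
For B, 0.462 mm/year × 223 years = 103.0 mm.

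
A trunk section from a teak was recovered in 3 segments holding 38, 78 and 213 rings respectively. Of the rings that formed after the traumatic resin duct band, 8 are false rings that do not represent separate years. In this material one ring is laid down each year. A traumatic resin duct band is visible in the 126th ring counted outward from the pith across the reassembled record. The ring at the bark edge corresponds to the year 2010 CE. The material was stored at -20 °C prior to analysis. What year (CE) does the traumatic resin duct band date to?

1815 CE

Total rings = 38 + 78 + 213 = 329.
The traumatic resin duct band sits at ring 126 from the pith, so 329 − 126 = 203 rings formed after it.
Removing the 8 false rings leaves 203 − 8 = 195 true rings beyond the traumatic resin duct band.
The ring at the bark edge is 2010 CE, so the traumatic resin duct band dates to 2010 − 195 = 1815 CE.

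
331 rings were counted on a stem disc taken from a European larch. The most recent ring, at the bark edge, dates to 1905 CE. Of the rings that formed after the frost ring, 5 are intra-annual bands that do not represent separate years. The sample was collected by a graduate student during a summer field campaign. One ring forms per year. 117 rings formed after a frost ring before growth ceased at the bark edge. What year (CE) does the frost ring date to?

1793 CE

117 rings post-date the frost ring.
117 − 5 false = 112 true rings after the frost ring.
1905 − 112 = 1793 CE.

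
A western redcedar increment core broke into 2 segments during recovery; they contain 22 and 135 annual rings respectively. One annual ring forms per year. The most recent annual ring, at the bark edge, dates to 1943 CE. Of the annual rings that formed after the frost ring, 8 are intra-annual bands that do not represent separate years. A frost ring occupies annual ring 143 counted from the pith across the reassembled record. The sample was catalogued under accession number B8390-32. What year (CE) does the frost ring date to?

Total annual rings = 22 + 135 = 157.
The frost ring sits at annual ring 143 from the pith, so 157 − 143 = 14 annual rings formed after it.
14 − 8 false = 6 true annual rings after the frost ring.
The annual ring at the bark edge is 1943 CE, so the frost ring dates to 1943 − 6 = 1937 CE.

1937 CE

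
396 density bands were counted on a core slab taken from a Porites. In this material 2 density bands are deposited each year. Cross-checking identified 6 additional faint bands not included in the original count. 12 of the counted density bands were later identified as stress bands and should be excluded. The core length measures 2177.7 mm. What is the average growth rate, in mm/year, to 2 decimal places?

11.17 mm/year

Correcting the raw count gives 396 − 12 + 6 = 390 true density bands.
With 2 density bands per year, 390 / 2 = 195 years.
Mean rate = 2177.7 mm / 195 years ≈ 11.17 mm/year.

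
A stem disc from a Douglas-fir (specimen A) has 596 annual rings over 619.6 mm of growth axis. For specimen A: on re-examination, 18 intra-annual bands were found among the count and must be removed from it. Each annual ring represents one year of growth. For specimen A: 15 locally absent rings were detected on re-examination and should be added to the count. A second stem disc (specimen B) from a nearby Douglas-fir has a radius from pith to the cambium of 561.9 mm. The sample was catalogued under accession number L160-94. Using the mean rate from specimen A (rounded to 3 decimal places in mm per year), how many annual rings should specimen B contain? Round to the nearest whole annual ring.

538 annual rings

Specimen A: after corrections the count is 596 − 18 + 15 = 593 annual rings.
A: Mean rate = 619.6 mm / 593 years ≈ 1.045 mm/yr.
For B, 561.9 / 1.045 = 537.70 years ≈ 538 annual rings.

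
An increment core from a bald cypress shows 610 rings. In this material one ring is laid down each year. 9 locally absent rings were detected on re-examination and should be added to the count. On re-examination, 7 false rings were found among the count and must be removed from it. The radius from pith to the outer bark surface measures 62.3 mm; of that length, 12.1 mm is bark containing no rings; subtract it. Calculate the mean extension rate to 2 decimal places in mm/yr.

0.08 mm/yr

After corrections the count is 610 − 7 + 9 = 612 rings.
Net length = 62.3 − 12.1 = 50.2 mm.
50.2 mm over 612 years gives 50.2 / 612 ≈ 0.08 mm/yr.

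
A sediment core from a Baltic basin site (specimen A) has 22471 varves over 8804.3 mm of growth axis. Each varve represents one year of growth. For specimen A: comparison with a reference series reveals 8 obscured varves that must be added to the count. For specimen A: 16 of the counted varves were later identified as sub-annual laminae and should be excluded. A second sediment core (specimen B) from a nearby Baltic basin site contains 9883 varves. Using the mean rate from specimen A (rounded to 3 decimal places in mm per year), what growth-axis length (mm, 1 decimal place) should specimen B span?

3874.1 mm

Specimen A: correcting the raw count gives 22471 − 16 + 8 = 22463 true varves.
A: Extension rate ≈ 8804.3 / 22463 = 0.392 mm per year.
Length of B = 0.392 × 9883 = 3874.1 mm.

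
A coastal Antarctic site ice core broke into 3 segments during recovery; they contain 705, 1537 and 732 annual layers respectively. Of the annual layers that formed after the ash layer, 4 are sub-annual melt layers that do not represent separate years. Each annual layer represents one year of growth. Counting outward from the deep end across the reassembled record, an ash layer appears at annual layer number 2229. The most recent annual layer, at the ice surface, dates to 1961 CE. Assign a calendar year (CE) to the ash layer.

Total annual layers = 705 + 1537 + 732 = 2974.
2974 − 2229 = 745 annual layers lie beyond the ash layer toward the ice surface.
Removing the 4 false annual layers leaves 745 − 4 = 741 true annual layers beyond the ash layer.
The annual layer at the ice surface is 1961 CE, so the ash layer dates to 1961 − 741 = 1220 CE.

1220 CE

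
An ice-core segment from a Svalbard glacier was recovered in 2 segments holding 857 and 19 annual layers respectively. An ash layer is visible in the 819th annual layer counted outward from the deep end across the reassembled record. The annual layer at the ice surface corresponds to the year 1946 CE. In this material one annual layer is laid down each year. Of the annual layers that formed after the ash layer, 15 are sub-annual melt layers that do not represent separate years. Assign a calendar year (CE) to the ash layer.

Total annual layers = 857 + 19 = 876.
The ash layer sits at annual layer 819 from the deep end, so 876 − 819 = 57 annual layers formed after it.
Excluding 15 false annual layers: 57 − 15 = 42.
The annual layer at the ice surface is 1946 CE, so the ash layer dates to 1946 − 42 = 1904 CE.

1904 CE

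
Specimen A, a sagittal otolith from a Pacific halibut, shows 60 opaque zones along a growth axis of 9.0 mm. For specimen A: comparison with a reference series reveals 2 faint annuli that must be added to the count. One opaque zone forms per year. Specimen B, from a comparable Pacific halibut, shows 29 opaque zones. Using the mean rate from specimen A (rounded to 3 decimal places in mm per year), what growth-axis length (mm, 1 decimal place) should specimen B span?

Specimen A: adjusted count: 60 + 2 = 62 opaque zones.
A: Mean rate = 9.0 mm / 62 years ≈ 0.145 mm/year.
B's length ≈ 0.145 × 29 = 4.2 mm.

4.2 mm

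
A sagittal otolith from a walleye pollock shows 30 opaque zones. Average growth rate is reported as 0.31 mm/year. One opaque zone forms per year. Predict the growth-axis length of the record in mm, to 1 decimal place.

9.3 mm

30 years of growth are recorded.
Predicted length = 0.31 mm/year × 30 years = 9.3 mm.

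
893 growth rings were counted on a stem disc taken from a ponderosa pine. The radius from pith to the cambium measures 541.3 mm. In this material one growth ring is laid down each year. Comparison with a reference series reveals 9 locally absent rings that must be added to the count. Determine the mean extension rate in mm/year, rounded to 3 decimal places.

0.600 mm/year

Adjusted count: 893 + 9 = 902 growth rings.
Extension rate ≈ 541.3 / 902 = 0.600 mm/year.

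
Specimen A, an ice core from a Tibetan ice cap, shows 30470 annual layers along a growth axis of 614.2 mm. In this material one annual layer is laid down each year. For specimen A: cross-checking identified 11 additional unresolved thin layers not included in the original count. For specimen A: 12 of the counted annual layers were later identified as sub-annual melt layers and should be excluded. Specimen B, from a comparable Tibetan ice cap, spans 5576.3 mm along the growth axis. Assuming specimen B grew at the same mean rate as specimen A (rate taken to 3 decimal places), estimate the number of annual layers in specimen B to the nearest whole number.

Specimen A: after corrections the count is 30470 − 12 + 11 = 30469 annual layers.
A: Extension rate ≈ 614.2 / 30469 = 0.020 mm per year.
B spans 5576.3 / 0.020 = 278815.00 years ≈ 278815 annual layers.

278815 annual layers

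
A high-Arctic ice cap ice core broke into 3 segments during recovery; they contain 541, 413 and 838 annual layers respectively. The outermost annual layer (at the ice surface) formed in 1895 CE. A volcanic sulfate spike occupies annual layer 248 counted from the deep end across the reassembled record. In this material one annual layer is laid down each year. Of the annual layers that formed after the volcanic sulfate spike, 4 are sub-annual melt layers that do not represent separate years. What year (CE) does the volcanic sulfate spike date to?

355 CE

Total annual layers = 541 + 413 + 838 = 1792.
1792 − 248 = 1544 annual layers lie beyond the volcanic sulfate spike toward the ice surface.
Excluding 4 false annual layers: 1544 − 4 = 1540.
1895 − 1540 = 355 CE.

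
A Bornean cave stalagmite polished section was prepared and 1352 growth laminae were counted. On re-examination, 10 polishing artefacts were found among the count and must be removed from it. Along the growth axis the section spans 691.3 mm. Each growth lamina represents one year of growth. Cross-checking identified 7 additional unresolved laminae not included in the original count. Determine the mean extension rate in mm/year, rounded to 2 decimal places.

True growth lamina count = 1352 − 10 + 7 = 1349.
Mean rate = 691.3 mm / 1349 years ≈ 0.51 mm/year.

0.51 mm/year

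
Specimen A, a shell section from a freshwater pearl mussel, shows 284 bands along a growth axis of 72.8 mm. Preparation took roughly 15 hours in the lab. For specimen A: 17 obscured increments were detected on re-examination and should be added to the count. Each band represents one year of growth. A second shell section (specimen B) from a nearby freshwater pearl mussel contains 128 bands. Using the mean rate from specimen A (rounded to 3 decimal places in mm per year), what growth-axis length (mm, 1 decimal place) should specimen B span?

31.0 mm

Specimen A: after corrections the count is 284 + 17 = 301 bands.
A: Extension rate ≈ 72.8 / 301 = 0.242 mm/yr.
Length of B = 0.242 × 128 = 31.0 mm.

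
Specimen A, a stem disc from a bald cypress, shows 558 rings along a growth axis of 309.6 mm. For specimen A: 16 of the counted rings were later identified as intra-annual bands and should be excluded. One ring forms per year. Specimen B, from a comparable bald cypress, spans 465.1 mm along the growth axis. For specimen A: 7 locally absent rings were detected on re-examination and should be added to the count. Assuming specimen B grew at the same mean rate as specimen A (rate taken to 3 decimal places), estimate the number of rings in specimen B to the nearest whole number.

Specimen A: true ring count = 558 − 16 + 7 = 549.
A: 309.6 mm over 549 years gives 309.6 / 549 ≈ 0.564 mm per year.
B spans 465.1 / 0.564 = 824.65 years ≈ 825 rings.

825 rings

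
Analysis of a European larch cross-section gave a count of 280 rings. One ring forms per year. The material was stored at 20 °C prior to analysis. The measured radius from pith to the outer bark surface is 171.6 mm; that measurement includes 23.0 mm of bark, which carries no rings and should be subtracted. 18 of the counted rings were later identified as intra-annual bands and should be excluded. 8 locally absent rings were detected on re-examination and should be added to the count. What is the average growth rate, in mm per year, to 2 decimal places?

Adjusted count: 280 − 18 + 8 = 270 rings.
Removing the 23.0 mm offcut leaves 171.6 − 23.0 = 148.6 mm.
Mean rate = 148.6 mm / 270 years ≈ 0.55 mm per year.

0.55 mm per year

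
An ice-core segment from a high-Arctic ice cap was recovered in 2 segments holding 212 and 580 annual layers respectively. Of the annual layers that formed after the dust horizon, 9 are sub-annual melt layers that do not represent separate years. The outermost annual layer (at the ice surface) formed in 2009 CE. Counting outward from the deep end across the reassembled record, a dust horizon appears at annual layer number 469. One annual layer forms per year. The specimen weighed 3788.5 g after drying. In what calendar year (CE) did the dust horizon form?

1695 CE

Total annual layers = 212 + 580 = 792.
792 − 469 = 323 annual layers lie beyond the dust horizon toward the ice surface.
Removing the 9 false annual layers leaves 323 − 9 = 314 true annual layers beyond the dust horizon.
The annual layer at the ice surface is 2009 CE, so the dust horizon dates to 2009 − 314 = 1695 CE.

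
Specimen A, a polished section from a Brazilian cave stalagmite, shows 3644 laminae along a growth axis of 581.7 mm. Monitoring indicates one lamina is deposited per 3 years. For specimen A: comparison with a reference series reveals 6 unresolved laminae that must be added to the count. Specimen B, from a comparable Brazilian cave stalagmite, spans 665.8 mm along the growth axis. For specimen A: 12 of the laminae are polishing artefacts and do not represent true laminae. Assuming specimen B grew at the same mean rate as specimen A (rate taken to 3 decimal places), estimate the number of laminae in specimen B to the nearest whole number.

4187 laminae

Specimen A: after corrections the count is 3644 − 12 + 6 = 3638 laminae.
Specimen A: at 3 years per lamina, 3638 × 3 = 10914 years.
A: 581.7 mm over 10914 years gives 581.7 / 10914 ≈ 0.053 mm/year.
B spans 665.8 / 0.053 = 12562.26 years; at 3 years per lamina that is 12562.26 / 3 ≈ 4187 laminae.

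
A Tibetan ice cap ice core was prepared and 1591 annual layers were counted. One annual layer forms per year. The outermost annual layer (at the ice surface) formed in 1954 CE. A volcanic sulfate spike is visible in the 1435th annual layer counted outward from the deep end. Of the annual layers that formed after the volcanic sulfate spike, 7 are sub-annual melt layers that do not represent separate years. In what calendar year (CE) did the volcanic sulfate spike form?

Between annual layer 1435 and the ice surface there are 1591 − 1435 = 156 annual layers.
Excluding 7 false annual layers: 156 − 7 = 149.
Counting back 149 years from 1954 CE places the volcanic sulfate spike in 1954 − 149 = 1805 CE.

1805 CE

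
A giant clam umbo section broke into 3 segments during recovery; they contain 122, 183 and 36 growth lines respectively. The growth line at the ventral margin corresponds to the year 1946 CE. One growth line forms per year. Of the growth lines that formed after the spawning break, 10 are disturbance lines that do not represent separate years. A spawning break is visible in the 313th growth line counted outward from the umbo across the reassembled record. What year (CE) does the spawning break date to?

1928 CE

Total growth lines = 122 + 183 + 36 = 341.
The spawning break sits at growth line 313 from the umbo, so 341 − 313 = 28 growth lines formed after it.
28 − 10 false = 18 true growth lines after the spawning break.
1946 − 18 = 1928 CE.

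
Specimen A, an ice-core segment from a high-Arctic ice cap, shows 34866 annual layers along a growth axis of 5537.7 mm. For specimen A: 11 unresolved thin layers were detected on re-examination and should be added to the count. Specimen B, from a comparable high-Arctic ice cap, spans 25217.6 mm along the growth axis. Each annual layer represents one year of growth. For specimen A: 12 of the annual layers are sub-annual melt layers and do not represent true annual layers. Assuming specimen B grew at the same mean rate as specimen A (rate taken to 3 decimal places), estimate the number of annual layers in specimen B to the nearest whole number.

Specimen A: correcting the raw count gives 34866 − 12 + 11 = 34865 true annual layers.
A: 5537.7 mm over 34865 years gives 5537.7 / 34865 ≈ 0.159 mm/yr.
Specimen B: 25217.6 mm / 0.159 mm per year = 158601.26 years ≈ 158601 annual layers.

158601 annual layers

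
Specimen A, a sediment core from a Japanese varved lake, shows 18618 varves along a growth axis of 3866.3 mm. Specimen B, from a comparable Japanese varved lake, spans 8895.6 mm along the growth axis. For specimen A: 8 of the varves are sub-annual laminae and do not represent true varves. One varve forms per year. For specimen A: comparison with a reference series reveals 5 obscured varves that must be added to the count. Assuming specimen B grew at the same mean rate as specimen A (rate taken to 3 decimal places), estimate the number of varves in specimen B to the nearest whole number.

Specimen A: correcting the raw count gives 18618 − 8 + 5 = 18615 true varves.
A: Mean rate = 3866.3 mm / 18615 years ≈ 0.208 mm/year.
Specimen B: 8895.6 mm / 0.208 mm per year = 42767.31 years ≈ 42767 varves.

42767 varves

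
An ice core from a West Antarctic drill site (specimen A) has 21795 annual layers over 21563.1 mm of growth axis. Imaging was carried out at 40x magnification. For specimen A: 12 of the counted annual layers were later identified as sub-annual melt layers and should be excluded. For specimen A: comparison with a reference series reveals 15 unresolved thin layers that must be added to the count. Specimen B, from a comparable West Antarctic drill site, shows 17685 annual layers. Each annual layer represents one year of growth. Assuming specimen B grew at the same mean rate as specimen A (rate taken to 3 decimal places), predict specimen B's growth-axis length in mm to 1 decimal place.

17490.5 mm

Specimen A: true annual layer count = 21795 − 12 + 15 = 21798.
A: 21563.1 mm over 21798 years gives 21563.1 / 21798 ≈ 0.989 mm per year.
For B, 0.989 mm/year × 17685 years = 17490.5 mm.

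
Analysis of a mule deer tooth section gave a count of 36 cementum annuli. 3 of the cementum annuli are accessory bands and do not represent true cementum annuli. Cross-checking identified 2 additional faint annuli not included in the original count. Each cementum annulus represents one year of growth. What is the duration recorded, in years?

35 years

Correcting the raw count gives 36 − 3 + 2 = 35 true cementum annuli.
With a one-to-one cementum annulus periodicity this is 35 years.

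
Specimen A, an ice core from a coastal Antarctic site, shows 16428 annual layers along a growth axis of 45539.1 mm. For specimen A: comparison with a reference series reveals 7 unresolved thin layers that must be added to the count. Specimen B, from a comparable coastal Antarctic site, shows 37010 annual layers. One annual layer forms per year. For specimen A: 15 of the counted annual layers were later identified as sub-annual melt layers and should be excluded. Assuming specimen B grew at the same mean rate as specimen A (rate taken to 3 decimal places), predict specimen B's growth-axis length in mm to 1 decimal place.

102628.7 mm

Specimen A: true annual layer count = 16428 − 15 + 7 = 16420.
A: Extension rate ≈ 45539.1 / 16420 = 2.773 mm/yr.
Length of B = 2.773 × 37010 = 102628.7 mm.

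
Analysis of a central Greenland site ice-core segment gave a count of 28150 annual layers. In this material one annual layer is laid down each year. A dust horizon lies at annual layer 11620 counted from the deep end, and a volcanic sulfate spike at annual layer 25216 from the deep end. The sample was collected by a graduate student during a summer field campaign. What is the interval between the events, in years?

13596 years

The two markers are separated by 25216 − 11620 = 13596 annual layers.
At one annual layer per year, 13596 years elapsed between them.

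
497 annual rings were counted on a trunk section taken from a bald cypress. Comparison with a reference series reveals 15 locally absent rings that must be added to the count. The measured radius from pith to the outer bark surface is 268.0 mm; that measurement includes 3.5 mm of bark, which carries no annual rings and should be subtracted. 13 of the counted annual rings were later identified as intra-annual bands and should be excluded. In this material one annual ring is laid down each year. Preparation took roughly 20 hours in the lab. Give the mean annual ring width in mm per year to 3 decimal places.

0.530 mm per year

Adjusted count: 497 − 13 + 15 = 499 annual rings.
Net length = 268.0 − 3.5 = 264.5 mm.
Mean rate = 264.5 mm / 499 years ≈ 0.530 mm per year.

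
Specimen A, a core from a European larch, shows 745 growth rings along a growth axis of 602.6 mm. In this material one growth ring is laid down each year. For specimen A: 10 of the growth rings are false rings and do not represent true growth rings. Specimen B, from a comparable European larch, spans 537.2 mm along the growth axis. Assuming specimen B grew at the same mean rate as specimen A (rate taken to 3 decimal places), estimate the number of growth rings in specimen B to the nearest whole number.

655 growth rings

Specimen A: after corrections the count is 745 − 10 = 735 growth rings.
A: Mean rate = 602.6 mm / 735 years ≈ 0.820 mm/year.
B spans 537.2 / 0.820 = 655.12 years ≈ 655 growth rings.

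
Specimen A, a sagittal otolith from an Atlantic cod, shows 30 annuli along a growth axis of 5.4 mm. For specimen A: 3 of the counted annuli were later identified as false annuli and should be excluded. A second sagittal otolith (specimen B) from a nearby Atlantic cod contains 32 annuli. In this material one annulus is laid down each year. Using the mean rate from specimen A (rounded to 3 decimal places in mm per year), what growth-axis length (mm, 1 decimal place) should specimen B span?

6.4 mm

Specimen A: after corrections the count is 30 − 3 = 27 annuli.
A: Mean rate = 5.4 mm / 27 years ≈ 0.200 mm per year.
B's length ≈ 0.200 × 32 = 6.4 mm.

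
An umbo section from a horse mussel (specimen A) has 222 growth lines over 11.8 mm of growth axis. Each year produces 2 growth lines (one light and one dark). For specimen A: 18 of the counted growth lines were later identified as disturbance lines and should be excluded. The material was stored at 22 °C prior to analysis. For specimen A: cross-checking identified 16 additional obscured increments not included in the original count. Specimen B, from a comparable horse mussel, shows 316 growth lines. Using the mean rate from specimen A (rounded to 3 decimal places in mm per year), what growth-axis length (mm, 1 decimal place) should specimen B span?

Specimen A: adjusted count: 222 − 18 + 16 = 220 growth lines.
Specimen A: with 2 growth lines per year, 220 / 2 = 110 years.
A: Extension rate ≈ 11.8 / 110 = 0.107 mm/year.
Specimen B: with 2 growth lines per year, 316 / 2 = 158 years. B's length ≈ 0.107 × 158 = 16.9 mm.

16.9 mm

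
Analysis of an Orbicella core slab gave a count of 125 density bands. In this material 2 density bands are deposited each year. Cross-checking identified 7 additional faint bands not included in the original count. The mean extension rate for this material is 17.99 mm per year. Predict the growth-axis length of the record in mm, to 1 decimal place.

After corrections the count is 125 + 7 = 132 density bands.
Dividing by 2 density bands per year: 132 / 2 = 66 years.
Length ≈ 17.99 × 66 = 1187.3 mm.

1187.3 mm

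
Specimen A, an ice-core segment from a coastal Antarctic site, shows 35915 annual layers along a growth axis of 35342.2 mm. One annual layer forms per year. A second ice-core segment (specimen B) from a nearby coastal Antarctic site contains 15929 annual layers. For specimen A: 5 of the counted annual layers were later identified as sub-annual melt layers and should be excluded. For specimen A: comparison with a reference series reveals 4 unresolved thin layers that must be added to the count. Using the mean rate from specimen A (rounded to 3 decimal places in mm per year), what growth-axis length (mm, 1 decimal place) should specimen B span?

15674.1 mm

Specimen A: adjusted count: 35915 − 5 + 4 = 35914 annual layers.
A: 35342.2 mm over 35914 years gives 35342.2 / 35914 ≈ 0.984 mm/year.
For B, 0.984 mm/year × 15929 years = 15674.1 mm.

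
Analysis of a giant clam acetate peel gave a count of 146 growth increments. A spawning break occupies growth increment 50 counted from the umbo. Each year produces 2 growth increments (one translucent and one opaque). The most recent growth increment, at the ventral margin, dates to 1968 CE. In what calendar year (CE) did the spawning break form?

1920 CE

146 − 50 = 96 growth increments lie beyond the spawning break toward the ventral margin.
96 growth increments at 2 per year is 96 / 2 = 48 years.
Counting back 48 years from 1968 CE places the spawning break in 1968 − 48 = 1920 CE.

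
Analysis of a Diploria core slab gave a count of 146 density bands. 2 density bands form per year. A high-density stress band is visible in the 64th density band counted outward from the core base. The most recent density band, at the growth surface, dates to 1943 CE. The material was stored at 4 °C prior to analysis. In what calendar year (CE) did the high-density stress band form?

1902 CE

Between density band 64 and the growth surface there are 146 − 64 = 82 density bands.
With 2 density bands per year, 82 / 2 = 41 years.
1943 − 41 = 1902 CE.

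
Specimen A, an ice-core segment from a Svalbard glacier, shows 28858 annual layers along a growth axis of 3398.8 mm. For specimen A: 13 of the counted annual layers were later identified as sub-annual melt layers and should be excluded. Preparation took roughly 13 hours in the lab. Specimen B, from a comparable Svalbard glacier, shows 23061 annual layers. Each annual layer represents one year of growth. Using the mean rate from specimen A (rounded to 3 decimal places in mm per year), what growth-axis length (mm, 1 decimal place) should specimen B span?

Specimen A: adjusted count: 28858 − 13 = 28845 annual layers.
A: Mean rate = 3398.8 mm / 28845 years ≈ 0.118 mm per year.
For B, 0.118 mm/year × 23061 years = 2721.2 mm.

2721.2 mm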